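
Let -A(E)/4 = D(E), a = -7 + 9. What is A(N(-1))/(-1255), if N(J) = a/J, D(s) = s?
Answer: -8/1255 ≈ -0.0063745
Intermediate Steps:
a = 2
N(J) = 2/J
A(E) = -4*E
A(N(-1))/(-1255) = -8/(-1)/(-1255) = -8*(-1)*(-1/1255) = -4*(-2)*(-1/1255) = 8*(-1/1255) = -8/1255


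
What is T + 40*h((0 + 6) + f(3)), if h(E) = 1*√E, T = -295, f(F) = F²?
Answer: -295 + 40*√15 ≈ -140.08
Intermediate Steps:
h(E) = √E
T + 40*h((0 + 6) + f(3)) = -295 + 40*√((0 + 6) + 3²) = -295 + 40*√(6 + 9) = -295 + 40*√15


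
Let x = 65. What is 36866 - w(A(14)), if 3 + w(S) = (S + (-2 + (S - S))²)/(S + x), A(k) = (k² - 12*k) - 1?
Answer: 3391917/92 ≈ 36869.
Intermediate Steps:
A(k) = -1 + k² - 12*k
w(S) = -3 + (4 + S)/(65 + S) (w(S) = -3 + (S + (-2 + (S - S))²)/(S + 65) = -3 + (S + (-2 + 0)²)/(65 + S) = -3 + (S + (-2)²)/(65 + S) = -3 + (S + 4)/(65 + S) = -3 + (4 + S)/(65 + S))
36866 - w(A(14)) = 36866 - (-191 - 2*(-1 + 14² - 12*14))/(65 + (-1 + 14² - 12*14)) = 36866 - (-191 - 2*(-1 + 196 - 168))/(65 + (-1 + 196 - 168)) = 36866 - (-191 - 2*27)/(65 + 27) = 36866 - (-191 - 54)/92 = 36866 - (-245)/92 = 36866 - 1*(-245/92) = 36866 + 245/92 = 3391917/92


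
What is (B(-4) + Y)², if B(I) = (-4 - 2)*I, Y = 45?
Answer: 4761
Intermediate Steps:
B(I) = -6*I
(B(-4) + Y)² = (-6*(-4) + 45)² = (24 + 45)² = 69² = 4761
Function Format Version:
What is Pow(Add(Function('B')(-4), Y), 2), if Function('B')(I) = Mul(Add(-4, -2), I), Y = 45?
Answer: 4761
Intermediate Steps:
Function('B')(I) = Mul(-6, I)
Pow(Add(Function('B')(-4), Y), 2) = Pow(Add(Mul(-6, -4), 45), 2) = Pow(Add(24, 45), 2) = Pow(69, 2) = 4761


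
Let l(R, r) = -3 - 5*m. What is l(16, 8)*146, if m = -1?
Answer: 292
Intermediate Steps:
l(R, r) = 2 (l(R, r) = -3 - 5*(-1) = -3 + 5 = 2)
l(16, 8)*146 = 2*146 = 292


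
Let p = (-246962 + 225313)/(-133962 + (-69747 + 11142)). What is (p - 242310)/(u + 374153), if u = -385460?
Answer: 46660888121/2177355069 ≈ 21.430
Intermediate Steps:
p = 21649/192567 (p = -21649/(-133962 - 58605) = -21649/(-192567) = -21649*(-1/192567) = 21649/192567 ≈ 0.11242)
(p - 242310)/(u + 374153) = (21649/192567 - 242310)/(-385460 + 374153) = -46660888121/192567/(-11307) = -46660888121/192567*(-1/11307) = 46660888121/2177355069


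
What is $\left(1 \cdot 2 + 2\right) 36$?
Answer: $144$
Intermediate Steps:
$\left(1 \cdot 2 + 2\right) 36 = \left(2 + 2\right) 36 = 4 \cdot 36 = 144$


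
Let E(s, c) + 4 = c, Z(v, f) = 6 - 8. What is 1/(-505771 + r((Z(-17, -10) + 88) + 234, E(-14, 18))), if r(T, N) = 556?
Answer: -1/505215 ≈ -1.9794e-6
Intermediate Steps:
Z(v, f) = -2
E(s, c) = -4 + c
1/(-505771 + r((Z(-17, -10) + 88) + 234, E(-14, 18))) = 1/(-505771 + 556) = 1/(-505215) = -1/505215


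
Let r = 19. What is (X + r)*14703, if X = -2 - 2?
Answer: 220545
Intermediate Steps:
X = -4
(X + r)*14703 = (-4 + 19)*14703 = 15*14703 = 220545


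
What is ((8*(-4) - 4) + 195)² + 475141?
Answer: 500422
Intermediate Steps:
((8*(-4) - 4) + 195)² + 475141 = ((-32 - 4) + 195)² + 475141 = (-36 + 195)² + 475141 = 159² + 475141 = 25281 + 475141 = 500422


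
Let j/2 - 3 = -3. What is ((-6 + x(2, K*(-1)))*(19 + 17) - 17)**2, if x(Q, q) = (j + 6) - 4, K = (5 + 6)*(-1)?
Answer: 25921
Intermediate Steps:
j = 0 (j = 6 + 2*(-3) = 6 - 6 = 0)
K = -11 (K = 11*(-1) = -11)
x(Q, q) = 2 (x(Q, q) = (0 + 6) - 4 = 6 - 4 = 2)
((-6 + x(2, K*(-1)))*(19 + 17) - 17)**2 = ((-6 + 2)*(19 + 17) - 17)**2 = (-4*36 - 17)**2 = (-144 - 17)**2 = (-161)**2 = 25921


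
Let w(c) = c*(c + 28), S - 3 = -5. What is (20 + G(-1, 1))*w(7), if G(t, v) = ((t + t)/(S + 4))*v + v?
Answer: 4900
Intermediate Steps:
S = -2 (S = 3 - 5 = -2)
G(t, v) = v + t*v (G(t, v) = ((t + t)/(-2 + 4))*v + v = ((2*t)/2)*v + v = ((2*t)*(½))*v + v = t*v + v = v + t*v)
w(c) = c*(28 + c)
(20 + G(-1, 1))*w(7) = (20 + 1*(1 - 1))*(7*(28 + 7)) = (20 + 1*0)*(7*35) = (20 + 0)*245 = 20*245 = 4900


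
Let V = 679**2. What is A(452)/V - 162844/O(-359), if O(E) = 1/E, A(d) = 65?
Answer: 26952916056901/461041 ≈ 5.8461e+7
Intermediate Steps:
V = 461041
A(452)/V - 162844/O(-359) = 65/461041 - 162844/(1/(-359)) = 65*(1/461041) - 162844/(-1/359) = 65/461041 - 162844*(-359) = 65/461041 + 58460996 = 26952916056901/461041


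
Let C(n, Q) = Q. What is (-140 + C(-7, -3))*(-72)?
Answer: 10296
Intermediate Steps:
(-140 + C(-7, -3))*(-72) = (-140 - 3)*(-72) = -143*(-72) = 10296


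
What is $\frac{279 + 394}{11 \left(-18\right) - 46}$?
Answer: $- \frac{673}{244} \approx -2.7582$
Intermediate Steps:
$\frac{279 + 394}{11 \left(-18\right) - 46} = \frac{673}{-198 - 46} = \frac{673}{-244} = 673 \left(- \frac{1}{244}\right) = - \frac{673}{244}$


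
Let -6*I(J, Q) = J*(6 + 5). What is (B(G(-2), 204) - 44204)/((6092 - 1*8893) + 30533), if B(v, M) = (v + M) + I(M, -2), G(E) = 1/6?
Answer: -266243/166392 ≈ -1.6001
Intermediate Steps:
I(J, Q) = -11*J/6 (I(J, Q) = -J*(6 + 5)/6 = -J*11/6 = -11*J/6)
G(E) = ⅙
B(v, M) = v - 5*M/6 (B(v, M) = (v + M) - 11*M/6 = (M + v) - 11*M/6 = v - 5*M/6)
(B(G(-2), 204) - 44204)/((6092 - 1*8893) + 30533) = ((⅙ - ⅚*204) - 44204)/((6092 - 1*8893) + 30533) = ((⅙ - 170) - 44204)/((6092 - 8893) + 30533) = (-1019/6 - 44204)/(-2801 + 30533) = -266243/6/27732 = -266243/6*1/27732 = -266243/166392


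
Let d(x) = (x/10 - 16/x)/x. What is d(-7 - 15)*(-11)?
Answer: -81/110 ≈ -0.73636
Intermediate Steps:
d(x) = (-16/x + x/10)/x (d(x) = (x*(⅒) - 16/x)/x = (x/10 - 16/x)/x = (-16/x + x/10)/x)
d(-7 - 15)*(-11) = (⅒ - 16/(-7 - 15)²)*(-11) = (⅒ - 16/(-22)²)*(-11) = (⅒ - 16*1/484)*(-11) = (⅒ - 4/121)*(-11) = (81/1210)*(-11) = -81/110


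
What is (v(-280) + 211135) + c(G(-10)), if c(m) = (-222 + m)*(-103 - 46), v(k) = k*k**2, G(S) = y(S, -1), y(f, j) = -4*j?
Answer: -21708383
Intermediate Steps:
G(S) = 4 (G(S) = -4*(-1) = 4)
v(k) = k**3
c(m) = 33078 - 149*m (c(m) = (-222 + m)*(-149) = 33078 - 149*m)
(v(-280) + 211135) + c(G(-10)) = ((-280)**3 + 211135) + (33078 - 149*4) = (-21952000 + 211135) + (33078 - 596) = -21740865 + 32482 = -21708383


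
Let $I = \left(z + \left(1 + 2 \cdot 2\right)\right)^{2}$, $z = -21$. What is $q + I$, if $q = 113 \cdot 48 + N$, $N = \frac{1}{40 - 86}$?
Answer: $\frac{261279}{46} \approx 5680.0$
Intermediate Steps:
$N = - \frac{1}{46}$ ($N = \frac{1}{-46} = - \frac{1}{46} \approx -0.021739$)
$q = \frac{249503}{46}$ ($q = 113 \cdot 48 - \frac{1}{46} = 5424 - \frac{1}{46} = \frac{249503}{46} \approx 5424.0$)
$I = 256$ ($I = \left(-21 + \left(1 + 2 \cdot 2\right)\right)^{2} = \left(-21 + \left(1 + 4\right)\right)^{2} = \left(-21 + 5\right)^{2} = \left(-16\right)^{2} = 256$)
$q + I = \frac{249503}{46} + 256 = \frac{261279}{46}$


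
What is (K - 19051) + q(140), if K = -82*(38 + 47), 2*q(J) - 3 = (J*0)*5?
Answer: -52039/2 ≈ -26020.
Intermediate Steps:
q(J) = 3/2 (q(J) = 3/2 + ((J*0)*5)/2 = 3/2 + (0*5)/2 = 3/2 + (½)*0 = 3/2 + 0 = 3/2)
K = -6970 (K = -82*85 = -6970)
(K - 19051) + q(140) = (-6970 - 19051) + 3/2 = -26021 + 3/2 = -52039/2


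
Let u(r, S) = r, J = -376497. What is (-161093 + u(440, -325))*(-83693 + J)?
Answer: 73930904070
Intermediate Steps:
(-161093 + u(440, -325))*(-83693 + J) = (-161093 + 440)*(-83693 - 376497) = -160653*(-460190) = 73930904070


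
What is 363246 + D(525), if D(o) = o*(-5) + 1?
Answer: 360622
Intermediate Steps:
D(o) = 1 - 5*o (D(o) = -5*o + 1 = 1 - 5*o)
363246 + D(525) = 363246 + (1 - 5*525) = 363246 + (1 - 2625) = 363246 - 2624 = 360622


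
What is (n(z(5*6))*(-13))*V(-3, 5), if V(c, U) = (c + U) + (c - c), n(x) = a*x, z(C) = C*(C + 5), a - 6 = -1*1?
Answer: -136500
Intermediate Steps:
a = 5 (a = 6 - 1*1 = 6 - 1 = 5)
z(C) = C*(5 + C)
n(x) = 5*x
V(c, U) = U + c (V(c, U) = (U + c) + 0 = U + c)
(n(z(5*6))*(-13))*V(-3, 5) = ((5*((5*6)*(5 + 5*6)))*(-13))*(5 - 3) = ((5*(30*(5 + 30)))*(-13))*2 = ((5*(30*35))*(-13))*2 = ((5*1050)*(-13))*2 = (5250*(-13))*2 = -68250*2 = -136500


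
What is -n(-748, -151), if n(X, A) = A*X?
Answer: -112948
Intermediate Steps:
-n(-748, -151) = -(-151)*(-748) = -1*112948 = -112948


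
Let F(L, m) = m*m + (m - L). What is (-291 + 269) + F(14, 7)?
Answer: 20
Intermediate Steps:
F(L, m) = m + m**2 - L (F(L, m) = m**2 + (m - L) = m + m**2 - L)
(-291 + 269) + F(14, 7) = (-291 + 269) + (7 + 7**2 - 1*14) = -22 + (7 + 49 - 14) = -22 + 42 = 20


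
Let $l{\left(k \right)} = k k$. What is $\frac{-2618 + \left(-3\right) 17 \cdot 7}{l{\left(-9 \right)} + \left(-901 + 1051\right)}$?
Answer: $- \frac{425}{33} \approx -12.879$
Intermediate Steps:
$l{\left(k \right)} = k^{2}$
$\frac{-2618 + \left(-3\right) 17 \cdot 7}{l{\left(-9 \right)} + \left(-901 + 1051\right)} = \frac{-2618 + \left(-3\right) 17 \cdot 7}{\left(-9\right)^{2} + \left(-901 + 1051\right)} = \frac{-2618 - 357}{81 + 150} = \frac{-2618 - 357}{231} = \left(-2975\right) \frac{1}{231} = - \frac{425}{33}$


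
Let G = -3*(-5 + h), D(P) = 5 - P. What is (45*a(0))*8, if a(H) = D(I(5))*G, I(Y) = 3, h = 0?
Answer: 10800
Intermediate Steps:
G = 15 (G = -3*(-5 + 0) = -3*(-5) = 15)
a(H) = 30 (a(H) = (5 - 1*3)*15 = (5 - 3)*15 = 2*15 = 30)
(45*a(0))*8 = (45*30)*8 = 1350*8 = 10800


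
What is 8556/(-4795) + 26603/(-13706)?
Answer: -4996529/1341230 ≈ -3.7253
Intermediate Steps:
8556/(-4795) + 26603/(-13706) = 8556*(-1/4795) + 26603*(-1/13706) = -8556/4795 - 26603/13706 = -4996529/1341230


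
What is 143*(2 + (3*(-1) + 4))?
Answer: 429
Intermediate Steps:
143*(2 + (3*(-1) + 4)) = 143*(2 + (-3 + 4)) = 143*(2 + 1) = 143*3 = 429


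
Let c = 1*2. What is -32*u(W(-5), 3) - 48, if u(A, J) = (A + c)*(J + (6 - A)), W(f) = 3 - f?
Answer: -368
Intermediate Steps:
c = 2
u(A, J) = (2 + A)*(6 + J - A) (u(A, J) = (A + 2)*(J + (6 - A)) = (2 + A)*(6 + J - A))
-32*u(W(-5), 3) - 48 = -32*(12 - (3 - 1*(-5))² + 2*3 + 4*(3 - 1*(-5)) + (3 - 1*(-5))*3) - 48 = -32*(12 - (3 + 5)² + 6 + 4*(3 + 5) + (3 + 5)*3) - 48 = -32*(12 - 1*8² + 6 + 4*8 + 8*3) - 48 = -32*(12 - 1*64 + 6 + 32 + 24) - 48 = -32*(12 - 64 + 6 + 32 + 24) - 48 = -32*10 - 48 = -320 - 48 = -368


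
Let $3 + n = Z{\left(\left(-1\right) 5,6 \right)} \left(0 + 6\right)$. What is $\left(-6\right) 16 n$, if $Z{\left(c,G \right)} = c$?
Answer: $3168$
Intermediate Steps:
$n = -33$ ($n = -3 + \left(-1\right) 5 \left(0 + 6\right) = -3 - 30 = -33$)
$\left(-6\right) 16 n = \left(-6\right) 16 \left(-33\right) = \left(-96\right) \left(-33\right) = 3168$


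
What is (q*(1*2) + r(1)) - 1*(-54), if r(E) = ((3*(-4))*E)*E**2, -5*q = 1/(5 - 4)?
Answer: 208/5 ≈ 41.600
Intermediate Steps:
q = -1/5 (q = -1/(5*(5 - 4)) = -1/5/1 = -1/5*1 = -1/5 ≈ -0.20000)
r(E) = -12*E**3 (r(E) = (-12*E)*E**2 = -12*E**3)
(q*(1*2) + r(1)) - 1*(-54) = (-2/5 - 12*1**3) - 1*(-54) = (-1/5*2 - 12*1) + 54 = (-2/5 - 12) + 54 = -62/5 + 54 = 208/5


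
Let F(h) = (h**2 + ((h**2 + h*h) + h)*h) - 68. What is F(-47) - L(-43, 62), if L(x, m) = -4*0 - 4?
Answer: -203292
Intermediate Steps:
L(x, m) = -4 (L(x, m) = 0 - 4 = -4)
F(h) = -68 + h**2 + h*(h + 2*h**2) (F(h) = (h**2 + ((h**2 + h**2) + h)*h) - 68 = (h**2 + (2*h**2 + h)*h) - 68 = (h**2 + (h + 2*h**2)*h) - 68 = (h**2 + h*(h + 2*h**2)) - 68 = -68 + h**2 + h*(h + 2*h**2))
F(-47) - L(-43, 62) = (-68 + 2*(-47)**2 + 2*(-47)**3) - 1*(-4) = (-68 + 2*2209 + 2*(-103823)) + 4 = (-68 + 4418 - 207646) + 4 = -203296 + 4 = -203292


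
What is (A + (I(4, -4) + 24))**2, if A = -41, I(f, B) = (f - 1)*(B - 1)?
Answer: 1024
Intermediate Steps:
I(f, B) = (-1 + B)*(-1 + f) (I(f, B) = (-1 + f)*(-1 + B) = (-1 + B)*(-1 + f))
(A + (I(4, -4) + 24))**2 = (-41 + ((1 - 1*(-4) - 1*4 - 4*4) + 24))**2 = (-41 + ((1 + 4 - 4 - 16) + 24))**2 = (-41 + (-15 + 24))**2 = (-41 + 9)**2 = (-32)**2 = 1024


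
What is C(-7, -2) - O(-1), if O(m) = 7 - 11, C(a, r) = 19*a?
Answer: -129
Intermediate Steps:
O(m) = -4
C(-7, -2) - O(-1) = 19*(-7) - 1*(-4) = -133 + 4 = -129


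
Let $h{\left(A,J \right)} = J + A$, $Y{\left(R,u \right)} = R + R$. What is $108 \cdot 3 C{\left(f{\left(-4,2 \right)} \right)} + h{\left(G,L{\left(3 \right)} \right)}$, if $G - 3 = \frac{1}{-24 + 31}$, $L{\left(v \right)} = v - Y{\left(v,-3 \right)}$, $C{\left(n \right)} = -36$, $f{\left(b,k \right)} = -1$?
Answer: $- \frac{81647}{7} \approx -11664.0$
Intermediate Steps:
$Y{\left(R,u \right)} = 2 R$
$L{\left(v \right)} = - v$ ($L{\left(v \right)} = v - 2 v = - v$)
$G = \frac{22}{7}$ ($G = 3 + \frac{1}{-24 + 31} = 3 + \frac{1}{7} = \frac{22}{7} \approx 3.1429$)
$h{\left(A,J \right)} = A + J$
$108 \cdot 3 C{\left(f{\left(-4,2 \right)} \right)} + h{\left(G,L{\left(3 \right)} \right)} = 108 \cdot 3 \left(-36\right) + \left(\frac{22}{7} - 3\right) = 324 \left(-36\right) + \left(\frac{22}{7} - 3\right) = -11664 + \frac{1}{7} = - \frac{81647}{7}$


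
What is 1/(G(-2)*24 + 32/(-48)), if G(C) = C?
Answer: -3/146 ≈ -0.020548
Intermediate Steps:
1/(G(-2)*24 + 32/(-48)) = 1/(-2*24 + 32/(-48)) = 1/(-48 + 32*(-1/48)) = 1/(-48 - ⅔) = 1/(-146/3) = -3/146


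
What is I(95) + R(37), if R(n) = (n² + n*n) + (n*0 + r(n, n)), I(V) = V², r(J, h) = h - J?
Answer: 11763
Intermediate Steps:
R(n) = 2*n² (R(n) = (n² + n*n) + (n*0 + (n - n)) = (n² + n²) + (0 + 0) = 2*n² + 0 = 2*n²)
I(95) + R(37) = 95² + 2*37² = 9025 + 2*1369 = 9025 + 2738 = 11763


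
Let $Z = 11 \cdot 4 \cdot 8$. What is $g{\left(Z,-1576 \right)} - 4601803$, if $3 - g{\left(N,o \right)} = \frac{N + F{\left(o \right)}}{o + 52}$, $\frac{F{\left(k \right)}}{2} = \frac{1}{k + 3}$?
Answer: $- \frac{5515836849953}{1198626} \approx -4.6018 \cdot 10^{6}$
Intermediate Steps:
$F{\left(k \right)} = \frac{2}{3 + k}$ ($F{\left(k \right)} = \frac{2}{k + 3} = \frac{2}{3 + k}$)
$Z = 352$ ($Z = 44 \cdot 8 = 352$)
$g{\left(N,o \right)} = 3 - \frac{N + \frac{2}{3 + o}}{52 + o}$ ($g{\left(N,o \right)} = 3 - \frac{N + \frac{2}{3 + o}}{o + 52} = 3 - \frac{N + \frac{2}{3 + o}}{52 + o}$)
$g{\left(Z,-1576 \right)} - 4601803 = \frac{-2 - \left(3 - 1576\right) \left(-156 + 352 - -4728\right)}{\left(3 - 1576\right) \left(52 - 1576\right)} - 4601803 = \frac{-2 - - 1573 \left(-156 + 352 + 4728\right)}{\left(-1573\right) \left(-1524\right)} - 4601803 = \left(- \frac{1}{1573}\right) \left(- \frac{1}{1524}\right) \left(-2 - \left(-1573\right) 4924\right) - 4601803 = \left(- \frac{1}{1573}\right) \left(- \frac{1}{1524}\right) \left(-2 + 7745452\right) - 4601803 = \left(- \frac{1}{1573}\right) \left(- \frac{1}{1524}\right) 7745450 - 4601803 = \frac{3872725}{1198626} - 4601803 = - \frac{5515836849953}{1198626}$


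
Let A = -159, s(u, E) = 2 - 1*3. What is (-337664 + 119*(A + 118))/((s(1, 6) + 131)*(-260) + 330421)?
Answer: -342543/296621 ≈ -1.1548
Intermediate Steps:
s(u, E) = -1 (s(u, E) = 2 - 3 = -1)
(-337664 + 119*(A + 118))/((s(1, 6) + 131)*(-260) + 330421) = (-337664 + 119*(-159 + 118))/((-1 + 131)*(-260) + 330421) = (-337664 + 119*(-41))/(130*(-260) + 330421) = (-337664 - 4879)/(-33800 + 330421) = -342543/296621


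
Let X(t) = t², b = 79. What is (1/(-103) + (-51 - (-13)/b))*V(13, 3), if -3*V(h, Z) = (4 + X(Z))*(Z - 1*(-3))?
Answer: 10756902/8137 ≈ 1322.0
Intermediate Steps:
V(h, Z) = -(3 + Z)*(4 + Z²)/3 (V(h, Z) = -(4 + Z²)*(Z - 1*(-3))/3 = -(4 + Z²)*(Z + 3)/3 = -(4 + Z²)*(3 + Z)/3 = -(3 + Z)*(4 + Z²)/3)
(1/(-103) + (-51 - (-13)/b))*V(13, 3) = (1/(-103) + (-51 - (-13)/79))*(-4 - 1*3² - 4/3*3 - ⅓*3³) = (-1/103 + (-51 - (-13)/79))*(-4 - 1*9 - 4 - ⅓*27) = (-1/103 + (-51 - 1*(-13/79)))*(-4 - 9 - 4 - 9) = (-1/103 + (-51 + 13/79))*(-26) = (-1/103 - 4016/79)*(-26) = -413727/8137*(-26) = 10756902/8137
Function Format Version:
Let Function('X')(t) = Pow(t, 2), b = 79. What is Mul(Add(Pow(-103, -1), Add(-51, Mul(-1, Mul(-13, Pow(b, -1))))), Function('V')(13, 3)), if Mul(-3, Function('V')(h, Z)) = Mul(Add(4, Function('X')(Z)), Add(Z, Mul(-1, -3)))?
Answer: Rational(10756902, 8137) ≈ 1322.0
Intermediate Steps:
Function('V')(h, Z) = Mul(Rational(-1, 3), Add(3, Z), Add(4, Pow(Z, 2))) (Function('V')(h, Z) = Mul(Rational(-1, 3), Mul(Add(4, Pow(Z, 2)), Add(Z, Mul(-1, -3)))) = Mul(Rational(-1, 3), Mul(Add(4, Pow(Z, 2)), Add(Z, 3))) = Mul(Rational(-1, 3), Mul(Add(4, Pow(Z, 2)), Add(3, Z))) = Mul(Rational(-1, 3), Mul(Add(3, Z), Add(4, Pow(Z, 2)))) = Mul(Rational(-1, 3), Add(3, Z), Add(4, Pow(Z, 2))))
Mul(Add(Pow(-103, -1), Add(-51, Mul(-1, Mul(-13, Pow(b, -1))))), Function('V')(13, 3)) = Mul(Add(Pow(-103, -1), Add(-51, Mul(-1, Mul(-13, Pow(79, -1))))), Add(-4, Mul(-1, Pow(3, 2)), Mul(Rational(-4, 3), 3), Mul(Rational(-1, 3), Pow(3, 3)))) = Mul(Add(Rational(-1, 103), Add(-51, Mul(-1, Mul(-13, Rational(1, 79))))), Add(-4, Mul(-1, 9), -4, Mul(Rational(-1, 3), 27))) = Mul(Add(Rational(-1, 103), Add(-51, Mul(-1, Rational(-13, 79)))), Add(-4, -9, -4, -9)) = Mul(Add(Rational(-1, 103), Add(-51, Rational(13, 79))), -26) = Mul(Add(Rational(-1, 103), Rational(-4016, 79)), -26) = Mul(Rational(-413727, 8137), -26) = Rational(10756902, 8137)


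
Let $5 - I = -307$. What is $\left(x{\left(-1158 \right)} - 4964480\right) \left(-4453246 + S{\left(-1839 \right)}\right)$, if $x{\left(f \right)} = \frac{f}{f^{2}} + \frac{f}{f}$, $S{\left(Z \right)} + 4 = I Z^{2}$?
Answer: $- \frac{3020184651706299833}{579} \approx -5.2162 \cdot 10^{15}$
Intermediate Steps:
$I = 312$ ($I = 5 - -307 = 5 + 307 = 312$)
$S{\left(Z \right)} = -4 + 312 Z^{2}$
$x{\left(f \right)} = 1 + \frac{1}{f}$ ($x{\left(f \right)} = \frac{f}{f^{2}} + 1 = \frac{1}{f} + 1 = 1 + \frac{1}{f}$)
$\left(x{\left(-1158 \right)} - 4964480\right) \left(-4453246 + S{\left(-1839 \right)}\right) = \left(\frac{1 - 1158}{-1158} - 4964480\right) \left(-4453246 - \left(4 - 312 \left(-1839\right)^{2}\right)\right) = \left(\left(- \frac{1}{1158}\right) \left(-1157\right) - 4964480\right) \left(-4453246 + \left(-4 + 312 \cdot 3381921\right)\right) = \left(\frac{1157}{1158} - 4964480\right) \left(-4453246 + \left(-4 + 1055159352\right)\right) = - \frac{5748866683 \left(-4453246 + 1055159348\right)}{1158} = \left(- \frac{5748866683}{1158}\right) 1050706102 = - \frac{3020184651706299833}{579}$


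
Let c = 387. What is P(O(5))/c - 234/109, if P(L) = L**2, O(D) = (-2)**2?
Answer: -88814/42183 ≈ -2.1054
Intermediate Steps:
O(D) = 4
P(O(5))/c - 234/109 = 4**2/387 - 234/109 = 16*(1/387) - 234*1/109 = 16/387 - 234/109 = -88814/42183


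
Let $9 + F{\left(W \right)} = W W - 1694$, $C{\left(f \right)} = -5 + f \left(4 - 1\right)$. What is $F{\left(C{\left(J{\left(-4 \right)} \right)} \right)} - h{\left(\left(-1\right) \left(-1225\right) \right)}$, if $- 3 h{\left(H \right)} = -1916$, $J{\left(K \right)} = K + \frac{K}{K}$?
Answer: $- \frac{6437}{3} \approx -2145.7$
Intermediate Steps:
$J{\left(K \right)} = 1 + K$ ($J{\left(K \right)} = K + 1 = 1 + K$)
$C{\left(f \right)} = -5 + 3 f$ ($C{\left(f \right)} = -5 + f 3 = -5 + 3 f$)
$F{\left(W \right)} = -1703 + W^{2}$ ($F{\left(W \right)} = -9 + \left(W W - 1694\right) = -9 + \left(W^{2} - 1694\right) = -9 + \left(-1694 + W^{2}\right) = -1703 + W^{2}$)
$h{\left(H \right)} = \frac{1916}{3}$ ($h{\left(H \right)} = \left(- \frac{1}{3}\right) \left(-1916\right) = \frac{1916}{3}$)
$F{\left(C{\left(J{\left(-4 \right)} \right)} \right)} - h{\left(\left(-1\right) \left(-1225\right) \right)} = \left(-1703 + \left(-5 + 3 \left(1 - 4\right)\right)^{2}\right) - \frac{1916}{3} = \left(-1703 + \left(-5 + 3 \left(-3\right)\right)^{2}\right) - \frac{1916}{3} = \left(-1703 + \left(-5 - 9\right)^{2}\right) - \frac{1916}{3} = \left(-1703 + \left(-14\right)^{2}\right) - \frac{1916}{3} = \left(-1703 + 196\right) - \frac{1916}{3} = -1507 - \frac{1916}{3} = - \frac{6437}{3}$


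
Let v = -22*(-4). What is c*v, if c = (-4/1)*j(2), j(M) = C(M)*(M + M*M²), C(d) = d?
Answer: -7040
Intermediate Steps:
v = 88 (v = -11*(-8) = 88)
j(M) = M*(M + M³) (j(M) = M*(M + M*M²) = M*(M + M³))
c = -80 (c = (-4/1)*(2² + 2⁴) = (-4*1)*(4 + 16) = -4*20 = -80)
c*v = -80*88 = -7040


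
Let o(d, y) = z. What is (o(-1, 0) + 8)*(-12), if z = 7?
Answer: -180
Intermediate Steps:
o(d, y) = 7
(o(-1, 0) + 8)*(-12) = (7 + 8)*(-12) = 15*(-12) = -180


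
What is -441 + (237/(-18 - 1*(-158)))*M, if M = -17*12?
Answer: -27522/35 ≈ -786.34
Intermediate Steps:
M = -204
-441 + (237/(-18 - 1*(-158)))*M = -441 + (237/(-18 - 1*(-158)))*(-204) = -441 + (237/(-18 + 158))*(-204) = -441 + (237/140)*(-204) = -441 - 12087/35 = -27522/35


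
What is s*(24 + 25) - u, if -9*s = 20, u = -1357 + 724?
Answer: 4717/9 ≈ 524.11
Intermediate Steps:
u = -633
s = -20/9 (s = -⅑*20 = -20/9 ≈ -2.2222)
s*(24 + 25) - u = -20*(24 + 25)/9 - 1*(-633) = -20/9*49 + 633 = -980/9 + 633 = 4717/9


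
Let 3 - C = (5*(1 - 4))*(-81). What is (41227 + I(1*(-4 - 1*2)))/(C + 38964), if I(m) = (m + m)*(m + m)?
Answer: 3761/3432 ≈ 1.0959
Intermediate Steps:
C = -1212 (C = 3 - 5*(1 - 4)*(-81) = 3 - 5*(-3)*(-81) = 3 - (-15)*(-81) = 3 - 1*1215 = 3 - 1215 = -1212)
I(m) = 4*m**2 (I(m) = (2*m)*(2*m) = 4*m**2)
(41227 + I(1*(-4 - 1*2)))/(C + 38964) = (41227 + 4*(1*(-4 - 1*2))**2)/(-1212 + 38964) = (41227 + 4*(1*(-4 - 2))**2)/37752 = (41227 + 4*(1*(-6))**2)*(1/37752) = (41227 + 4*(-6)**2)*(1/37752) = (41227 + 4*36)*(1/37752) = (41227 + 144)*(1/37752) = 41371*(1/37752) = 3761/3432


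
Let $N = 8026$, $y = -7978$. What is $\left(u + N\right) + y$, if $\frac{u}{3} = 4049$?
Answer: $12195$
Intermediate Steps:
$u = 12147$ ($u = 3 \cdot 4049 = 12147$)
$\left(u + N\right) + y = \left(12147 + 8026\right) - 7978 = 20173 - 7978 = 12195$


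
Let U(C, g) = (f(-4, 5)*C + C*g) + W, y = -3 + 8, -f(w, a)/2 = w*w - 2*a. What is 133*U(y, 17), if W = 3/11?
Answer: 36974/11 ≈ 3361.3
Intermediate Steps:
W = 3/11 (W = 3*(1/11) = 3/11 ≈ 0.27273)
f(w, a) = -2*w**2 + 4*a (f(w, a) = -2*(w*w - 2*a) = -2*(w**2 - 2*a) = -2*w**2 + 4*a)
y = 5
U(C, g) = 3/11 - 12*C + C*g (U(C, g) = ((-2*(-4)**2 + 4*5)*C + C*g) + 3/11 = ((-2*16 + 20)*C + C*g) + 3/11 = ((-32 + 20)*C + C*g) + 3/11 = (-12*C + C*g) + 3/11 = 3/11 - 12*C + C*g)
133*U(y, 17) = 133*(3/11 - 12*5 + 5*17) = 133*(3/11 - 60 + 85) = 133*(278/11) = 36974/11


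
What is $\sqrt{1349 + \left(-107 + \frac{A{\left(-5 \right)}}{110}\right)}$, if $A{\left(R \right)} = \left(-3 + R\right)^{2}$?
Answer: $\frac{\sqrt{3758810}}{55} \approx 35.25$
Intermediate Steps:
$\sqrt{1349 + \left(-107 + \frac{A{\left(-5 \right)}}{110}\right)} = \sqrt{1349 - \left(107 - \frac{\left(-3 - 5\right)^{2}}{110}\right)} = \sqrt{1349 - \left(107 - \left(-8\right)^{2} \cdot \frac{1}{110}\right)} = \sqrt{1349 + \left(-107 + 64 \cdot \frac{1}{110}\right)} = \sqrt{1349 + \left(-107 + \frac{32}{55}\right)} = \sqrt{1349 - \frac{5853}{55}} = \sqrt{\frac{68342}{55}} = \frac{\sqrt{3758810}}{55}$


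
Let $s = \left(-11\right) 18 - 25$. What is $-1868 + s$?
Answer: $-2091$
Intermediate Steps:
$s = -223$ ($s = -198 - 25 = -223$)
$-1868 + s = -1868 - 223 = -2091$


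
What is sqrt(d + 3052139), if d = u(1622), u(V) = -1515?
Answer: 8*sqrt(47666) ≈ 1746.6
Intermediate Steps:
d = -1515
sqrt(d + 3052139) = sqrt(-1515 + 3052139) = sqrt(3050624) = 8*sqrt(47666)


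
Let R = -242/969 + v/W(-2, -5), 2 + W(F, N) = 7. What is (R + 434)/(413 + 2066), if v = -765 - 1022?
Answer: 369917/12010755 ≈ 0.030799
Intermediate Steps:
W(F, N) = 5 (W(F, N) = -2 + 7 = 5)
v = -1787
R = -1732813/4845 (R = -242/969 - 1787/5 = -1732813/4845 ≈ -357.65)
(R + 434)/(413 + 2066) = (-1732813/4845 + 434)/(413 + 2066) = (369917/4845)/2479 = (369917/4845)*(1/2479) = 369917/12010755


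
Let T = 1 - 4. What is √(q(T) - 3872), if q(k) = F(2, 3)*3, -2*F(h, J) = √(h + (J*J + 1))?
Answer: √(-3872 - 3*√3) ≈ 62.267*I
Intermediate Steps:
F(h, J) = -√(1 + h + J²)/2 (F(h, J) = -√(h + (J*J + 1))/2 = -√(h + (J² + 1))/2 = -√(h + (1 + J²))/2 = -√(1 + h + J²)/2)
T = -3
q(k) = -3*√3 (q(k) = -√(1 + 2 + 3²)/2*3 = -√(1 + 2 + 9)/2*3 = -√3*3 = -3*√3)
√(q(T) - 3872) = √(-3*√3 - 3872) = √(-3872 - 3*√3)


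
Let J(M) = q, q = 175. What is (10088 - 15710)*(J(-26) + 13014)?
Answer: -74148558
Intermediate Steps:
J(M) = 175
(10088 - 15710)*(J(-26) + 13014) = (10088 - 15710)*(175 + 13014) = -5622*13189 = -74148558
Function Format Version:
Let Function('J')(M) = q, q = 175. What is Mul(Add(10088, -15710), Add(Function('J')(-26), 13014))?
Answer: -74148558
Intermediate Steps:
Function('J')(M) = 175
Mul(Add(10088, -15710), Add(Function('J')(-26), 13014)) = Mul(Add(10088, -15710), Add(175, 13014)) = Mul(-5622, 13189) = -74148558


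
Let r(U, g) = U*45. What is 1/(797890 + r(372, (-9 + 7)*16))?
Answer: 1/814630 ≈ 1.2276e-6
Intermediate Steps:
r(U, g) = 45*U
1/(797890 + r(372, (-9 + 7)*16)) = 1/(797890 + 45*372) = 1/(797890 + 16740) = 1/814630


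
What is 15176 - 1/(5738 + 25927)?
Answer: 480548039/31665 ≈ 15176.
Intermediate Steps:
15176 - 1/(5738 + 25927) = 15176 - 1/31665 = 480548039/31665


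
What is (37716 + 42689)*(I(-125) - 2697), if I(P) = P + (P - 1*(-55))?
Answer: -232531260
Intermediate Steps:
I(P) = 55 + 2*P (I(P) = P + (P + 55) = P + (55 + P) = 55 + 2*P)
(37716 + 42689)*(I(-125) - 2697) = (37716 + 42689)*((55 + 2*(-125)) - 2697) = 80405*((55 - 250) - 2697) = 80405*(-195 - 2697) = 80405*(-2892) = -232531260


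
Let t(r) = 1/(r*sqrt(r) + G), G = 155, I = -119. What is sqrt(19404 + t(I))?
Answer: sqrt((3007621 - 2309076*I*sqrt(119))/(155 - 119*I*sqrt(119))) ≈ 139.3 + 0.e-6*I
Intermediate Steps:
t(r) = 1/(155 + r**(3/2)) (t(r) = 1/(r*sqrt(r) + 155) = 1/(r**(3/2) + 155) = 1/(155 + r**(3/2)))
sqrt(19404 + t(I)) = sqrt(19404 + 1/(155 + (-119)**(3/2))) = sqrt(19404 + 1/(155 - 119*I*sqrt(119)))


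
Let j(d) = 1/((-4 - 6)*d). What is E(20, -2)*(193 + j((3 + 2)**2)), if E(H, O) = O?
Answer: -48249/125 ≈ -385.99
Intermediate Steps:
j(d) = -1/(10*d) (j(d) = 1/((-10)*d) = -1/(10*d))
E(20, -2)*(193 + j((3 + 2)**2)) = -2*(193 - 1/(10*(3 + 2)**2)) = -2*(193 - 1/(10*(5**2))) = -2*(193 - 1/10/25) = -2*(193 - 1/10*1/25) = -2*(193 - 1/250) = -2*48249/250 = -48249/125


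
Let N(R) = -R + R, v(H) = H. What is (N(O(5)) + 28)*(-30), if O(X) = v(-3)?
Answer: -840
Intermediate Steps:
O(X) = -3
N(R) = 0
(N(O(5)) + 28)*(-30) = (0 + 28)*(-30) = 28*(-30) = -840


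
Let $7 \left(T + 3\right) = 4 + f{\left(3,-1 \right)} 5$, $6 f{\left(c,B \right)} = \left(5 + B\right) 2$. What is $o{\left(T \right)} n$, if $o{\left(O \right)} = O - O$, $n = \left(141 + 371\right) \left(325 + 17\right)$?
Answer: $0$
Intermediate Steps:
$f{\left(c,B \right)} = \frac{5}{3} + \frac{B}{3}$ ($f{\left(c,B \right)} = \frac{\left(5 + B\right) 2}{6} = \frac{10 + 2 B}{6} = \frac{5}{3} + \frac{B}{3}$)
$n = 175104$ ($n = 512 \cdot 342 = 175104$)
$T = - \frac{31}{21}$ ($T = -3 + \frac{4 + \left(\frac{5}{3} + \frac{1}{3} \left(-1\right)\right) 5}{7} = -3 + \frac{4 + \left(\frac{5}{3} - \frac{1}{3}\right) 5}{7} = -3 + \frac{4 + \frac{4}{3} \cdot 5}{7} = -3 + \frac{4 + \frac{20}{3}}{7} = -3 + \frac{1}{7} \cdot \frac{32}{3} = -3 + \frac{32}{21} = - \frac{31}{21} \approx -1.4762$)
$o{\left(O \right)} = 0$
$o{\left(T \right)} n = 0 \cdot 175104 = 0$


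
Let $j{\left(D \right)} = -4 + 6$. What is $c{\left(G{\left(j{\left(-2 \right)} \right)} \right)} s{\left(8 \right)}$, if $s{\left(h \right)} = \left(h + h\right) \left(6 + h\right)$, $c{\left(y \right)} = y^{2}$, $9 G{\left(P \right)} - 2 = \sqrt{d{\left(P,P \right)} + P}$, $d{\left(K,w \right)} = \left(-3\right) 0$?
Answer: $\frac{448}{27} + \frac{896 \sqrt{2}}{81} \approx 32.236$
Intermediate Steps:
$d{\left(K,w \right)} = 0$
$j{\left(D \right)} = 2$
$G{\left(P \right)} = \frac{2}{9} + \frac{\sqrt{P}}{9}$ ($G{\left(P \right)} = \frac{2}{9} + \frac{\sqrt{0 + P}}{9} = \frac{2}{9} + \frac{\sqrt{P}}{9}$)
$s{\left(h \right)} = 2 h \left(6 + h\right)$
$c{\left(G{\left(j{\left(-2 \right)} \right)} \right)} s{\left(8 \right)} = \left(\frac{2}{9} + \frac{\sqrt{2}}{9}\right)^{2} \cdot 2 \cdot 8 \left(6 + 8\right) = \left(\frac{2}{9} + \frac{\sqrt{2}}{9}\right)^{2} \cdot 2 \cdot 8 \cdot 14 = \left(\frac{2}{9} + \frac{\sqrt{2}}{9}\right)^{2} \cdot 224 = 224 \left(\frac{2}{9} + \frac{\sqrt{2}}{9}\right)^{2}$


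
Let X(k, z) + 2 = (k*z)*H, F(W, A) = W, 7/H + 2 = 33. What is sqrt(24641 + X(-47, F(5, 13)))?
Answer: 2*sqrt(5906771)/31 ≈ 156.80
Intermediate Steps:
H = 7/31 (H = 7/(-2 + 33) = 7/31 ≈ 0.22581)
X(k, z) = -2 + 7*k*z/31 (X(k, z) = -2 + (k*z)*(7/31) = -2 + 7*k*z/31)
sqrt(24641 + X(-47, F(5, 13))) = sqrt(24641 + (-2 + (7/31)*(-47)*5)) = sqrt(24641 + (-2 - 1645/31)) = sqrt(24641 - 1707/31) = sqrt(762164/31) = 2*sqrt(5906771)/31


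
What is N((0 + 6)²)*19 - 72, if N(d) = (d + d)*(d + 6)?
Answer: 57384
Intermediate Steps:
N(d) = 2*d*(6 + d) (N(d) = (2*d)*(6 + d) = 2*d*(6 + d))
N((0 + 6)²)*19 - 72 = (2*(0 + 6)²*(6 + (0 + 6)²))*19 - 72 = (2*6²*(6 + 6²))*19 - 72 = (2*36*(6 + 36))*19 - 72 = (2*36*42)*19 - 72 = 3024*19 - 72 = 57456 - 72 = 57384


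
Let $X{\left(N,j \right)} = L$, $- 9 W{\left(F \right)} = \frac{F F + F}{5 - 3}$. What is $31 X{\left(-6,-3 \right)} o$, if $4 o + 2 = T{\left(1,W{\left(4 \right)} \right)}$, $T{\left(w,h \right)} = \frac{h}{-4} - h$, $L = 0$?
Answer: $0$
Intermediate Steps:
$W{\left(F \right)} = - \frac{F}{18} - \frac{F^{2}}{18}$ ($W{\left(F \right)} = - \frac{\left(F F + F\right) \frac{1}{5 - 3}}{9} = - \frac{\left(F^{2} + F\right) \frac{1}{2}}{9} = - \frac{\left(F + F^{2}\right) \frac{1}{2}}{9} = - \frac{\frac{F}{2} + \frac{F^{2}}{2}}{9} = - \frac{F}{18} - \frac{F^{2}}{18}$)
$X{\left(N,j \right)} = 0$
$T{\left(w,h \right)} = - \frac{5 h}{4}$ ($T{\left(w,h \right)} = h \left(- \frac{1}{4}\right) - h = - \frac{h}{4} - h = - \frac{5 h}{4}$)
$o = - \frac{11}{72}$ ($o = - \frac{1}{2} + \frac{\left(- \frac{5}{4}\right) \left(\left(- \frac{1}{18}\right) 4 \left(1 + 4\right)\right)}{4} = - \frac{1}{2} + \frac{\left(- \frac{5}{4}\right) \left(\left(- \frac{1}{18}\right) 4 \cdot 5\right)}{4} = - \frac{1}{2} + \frac{\left(- \frac{5}{4}\right) \left(- \frac{10}{9}\right)}{4} = - \frac{1}{2} + \frac{1}{4} \cdot \frac{25}{18} = - \frac{1}{2} + \frac{25}{72} = - \frac{11}{72} \approx -0.15278$)
$31 X{\left(-6,-3 \right)} o = 31 \cdot 0 \left(- \frac{11}{72}\right) = 0 \left(- \frac{11}{72}\right) = 0$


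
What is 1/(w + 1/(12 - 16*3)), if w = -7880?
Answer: -36/283681 ≈ -0.00012690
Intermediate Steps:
1/(w + 1/(12 - 16*3)) = 1/(-7880 + 1/(12 - 16*3)) = 1/(-7880 + 1/(12 - 48)) = 1/(-7880 + 1/(-36)) = 1/(-7880 - 1/36) = 1/(-283681/36) = -36/283681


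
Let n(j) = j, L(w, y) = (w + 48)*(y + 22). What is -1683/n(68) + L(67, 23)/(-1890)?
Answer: -2309/84 ≈ -27.488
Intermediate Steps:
L(w, y) = (22 + y)*(48 + w) (L(w, y) = (48 + w)*(22 + y) = (22 + y)*(48 + w))
-1683/n(68) + L(67, 23)/(-1890) = -1683/68 + (1056 + 22*67 + 48*23 + 67*23)/(-1890) = -1683*1/68 + (1056 + 1474 + 1104 + 1541)*(-1/1890) = -99/4 + 5175*(-1/1890) = -99/4 - 115/42 = -2309/84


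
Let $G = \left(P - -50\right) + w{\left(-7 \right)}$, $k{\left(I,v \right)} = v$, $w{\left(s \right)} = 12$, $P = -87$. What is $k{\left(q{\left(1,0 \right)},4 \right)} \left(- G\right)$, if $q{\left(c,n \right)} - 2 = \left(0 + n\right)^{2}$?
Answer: $100$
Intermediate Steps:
$q{\left(c,n \right)} = 2 + n^{2}$ ($q{\left(c,n \right)} = 2 + \left(0 + n\right)^{2} = 2 + n^{2}$)
$G = -25$ ($G = \left(-87 - -50\right) + 12 = \left(-87 + 50\right) + 12 = -37 + 12 = -25$)
$k{\left(q{\left(1,0 \right)},4 \right)} \left(- G\right) = 4 \left(\left(-1\right) \left(-25\right)\right) = 4 \cdot 25 = 100$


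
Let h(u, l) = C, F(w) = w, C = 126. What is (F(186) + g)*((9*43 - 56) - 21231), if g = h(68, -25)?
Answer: -6520800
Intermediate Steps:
h(u, l) = 126
g = 126
(F(186) + g)*((9*43 - 56) - 21231) = (186 + 126)*((9*43 - 56) - 21231) = 312*((387 - 56) - 21231) = 312*(331 - 21231) = 312*(-20900) = -6520800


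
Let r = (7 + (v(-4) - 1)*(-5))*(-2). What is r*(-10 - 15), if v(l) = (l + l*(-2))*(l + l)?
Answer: 8600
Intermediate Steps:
v(l) = -2*l² (v(l) = (l - 2*l)*(2*l) = (-l)*(2*l) = -2*l²)
r = -344 (r = (7 + (-2*(-4)² - 1)*(-5))*(-2) = (7 + (-2*16 - 1)*(-5))*(-2) = (7 + (-32 - 1)*(-5))*(-2) = (7 - 33*(-5))*(-2) = (7 + 165)*(-2) = 172*(-2) = -344)
r*(-10 - 15) = -344*(-10 - 15) = -344*(-25) = 8600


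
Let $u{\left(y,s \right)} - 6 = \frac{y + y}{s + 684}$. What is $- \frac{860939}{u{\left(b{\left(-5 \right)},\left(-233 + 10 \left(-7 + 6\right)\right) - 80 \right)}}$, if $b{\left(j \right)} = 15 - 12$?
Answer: $- \frac{310798979}{2172} \approx -1.4309 \cdot 10^{5}$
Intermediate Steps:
$b{\left(j \right)} = 3$
$u{\left(y,s \right)} = 6 + \frac{2 y}{684 + s}$ ($u{\left(y,s \right)} = 6 + \frac{y + y}{s + 684} = 6 + \frac{2 y}{684 + s}$)
$- \frac{860939}{u{\left(b{\left(-5 \right)},\left(-233 + 10 \left(-7 + 6\right)\right) - 80 \right)}} = - \frac{860939}{2 \frac{1}{684 - \left(313 - 10 \left(-7 + 6\right)\right)} \left(2052 + 3 + 3 \left(\left(-233 + 10 \left(-7 + 6\right)\right) - 80\right)\right)} = - \frac{860939}{2 \frac{1}{684 + \left(\left(-233 + 10 \left(-1\right)\right) - 80\right)} \left(2052 + 3 + 3 \left(\left(-233 + 10 \left(-1\right)\right) - 80\right)\right)} = - \frac{860939}{2 \frac{1}{684 - 323} \left(2052 + 3 + 3 \left(\left(-233 - 10\right) - 80\right)\right)} = - \frac{860939}{2 \frac{1}{684 - 323} \left(2052 + 3 + 3 \left(-243 - 80\right)\right)} = - \frac{860939}{2 \frac{1}{684 - 323} \left(2052 + 3 + 3 \left(-323\right)\right)} = - \frac{860939}{2 \cdot \frac{1}{361} \left(2052 + 3 - 969\right)} = - \frac{860939}{2 \cdot \frac{1}{361} \cdot 1086} = - \frac{860939}{\frac{2172}{361}} = \left(-860939\right) \frac{361}{2172} = - \frac{310798979}{2172}$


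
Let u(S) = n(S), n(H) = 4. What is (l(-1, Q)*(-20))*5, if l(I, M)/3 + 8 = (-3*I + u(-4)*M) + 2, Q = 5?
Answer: -5100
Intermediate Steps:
u(S) = 4
l(I, M) = -18 - 9*I + 12*M (l(I, M) = -24 + 3*((-3*I + 4*M) + 2) = -24 + 3*(2 - 3*I + 4*M) = -24 + (6 - 9*I + 12*M) = -18 - 9*I + 12*M)
(l(-1, Q)*(-20))*5 = ((-18 - 9*(-1) + 12*5)*(-20))*5 = ((-18 + 9 + 60)*(-20))*5 = (51*(-20))*5 = -1020*5 = -5100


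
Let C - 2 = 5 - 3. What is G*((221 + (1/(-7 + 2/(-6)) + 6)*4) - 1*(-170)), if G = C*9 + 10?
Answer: 209714/11 ≈ 19065.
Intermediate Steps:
C = 4 (C = 2 + (5 - 3) = 2 + 2 = 4)
G = 46 (G = 4*9 + 10 = 36 + 10 = 46)
G*((221 + (1/(-7 + 2/(-6)) + 6)*4) - 1*(-170)) = 46*((221 + (1/(-7 + 2/(-6)) + 6)*4) - 1*(-170)) = 46*((221 + (1/(-7 + 2*(-1/6)) + 6)*4) + 170) = 46*((221 + (1/(-7 - 1/3) + 6)*4) + 170) = 46*((221 + (1/(-22/3) + 6)*4) + 170) = 46*((221 + (-3/22 + 6)*4) + 170) = 46*((221 + (129/22)*4) + 170) = 46*((221 + 258/11) + 170) = 46*(2689/11 + 170) = 46*(4559/11) = 209714/11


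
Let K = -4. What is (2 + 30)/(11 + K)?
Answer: 32/7 ≈ 4.5714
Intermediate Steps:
(2 + 30)/(11 + K) = (2 + 30)/(11 - 4) = 32/7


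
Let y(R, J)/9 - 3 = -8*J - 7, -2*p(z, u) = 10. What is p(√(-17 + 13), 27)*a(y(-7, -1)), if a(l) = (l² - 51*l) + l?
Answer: 2520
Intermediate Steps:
p(z, u) = -5 (p(z, u) = -½*10 = -5)
y(R, J) = -36 - 72*J (y(R, J) = 27 + 9*(-8*J - 7) = 27 + 9*(-7 - 8*J) = 27 + (-63 - 72*J) = -36 - 72*J)
a(l) = l² - 50*l
p(√(-17 + 13), 27)*a(y(-7, -1)) = -5*(-36 - 72*(-1))*(-50 + (-36 - 72*(-1))) = -5*(-36 + 72)*(-50 + (-36 + 72)) = -180*(-50 + 36) = -180*(-14) = -5*(-504) = 2520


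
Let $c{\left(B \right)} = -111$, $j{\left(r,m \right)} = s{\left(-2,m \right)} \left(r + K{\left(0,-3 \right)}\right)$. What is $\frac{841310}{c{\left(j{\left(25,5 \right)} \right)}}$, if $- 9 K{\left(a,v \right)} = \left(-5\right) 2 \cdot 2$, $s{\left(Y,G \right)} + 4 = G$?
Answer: $- \frac{841310}{111} \approx -7579.4$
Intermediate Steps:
$s{\left(Y,G \right)} = -4 + G$
$K{\left(a,v \right)} = \frac{20}{9}$ ($K{\left(a,v \right)} = - \frac{\left(-5\right) 2 \cdot 2}{9} = - \frac{\left(-10\right) 2}{9} = \left(- \frac{1}{9}\right) \left(-20\right) = \frac{20}{9}$)
$j{\left(r,m \right)} = \left(-4 + m\right) \left(\frac{20}{9} + r\right)$ ($j{\left(r,m \right)} = \left(-4 + m\right) \left(r + \frac{20}{9}\right) = \left(-4 + m\right) \left(\frac{20}{9} + r\right)$)
$\frac{841310}{c{\left(j{\left(25,5 \right)} \right)}} = \frac{841310}{-111} = 841310 \left(- \frac{1}{111}\right) = - \frac{841310}{111}$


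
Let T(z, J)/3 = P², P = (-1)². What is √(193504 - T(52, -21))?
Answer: 7*√3949 ≈ 439.89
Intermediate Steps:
P = 1
T(z, J) = 3 (T(z, J) = 3*1² = 3*1 = 3)
√(193504 - T(52, -21)) = √(193504 - 1*3) = √(193504 - 3) = √193501 = 7*√3949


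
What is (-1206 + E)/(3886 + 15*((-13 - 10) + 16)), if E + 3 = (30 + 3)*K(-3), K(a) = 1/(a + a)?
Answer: -2429/7562 ≈ -0.32121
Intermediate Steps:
K(a) = 1/(2*a)
E = -17/2 (E = -3 + (30 + 3)*((1/2)/(-3)) = -3 + 33*((1/2)*(-1/3)) = -3 + 33*(-1/6) = -3 - 11/2 = -17/2 ≈ -8.5000)
(-1206 + E)/(3886 + 15*((-13 - 10) + 16)) = (-1206 - 17/2)/(3886 + 15*((-13 - 10) + 16)) = -2429/(2*(3886 + 15*(-23 + 16))) = -2429/(2*(3886 + 15*(-7))) = -2429/(2*(3886 - 105)) = -2429/2/3781 = -2429/2*1/3781 = -2429/7562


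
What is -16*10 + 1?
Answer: -159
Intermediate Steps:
-16*10 + 1 = -160 + 1 = -159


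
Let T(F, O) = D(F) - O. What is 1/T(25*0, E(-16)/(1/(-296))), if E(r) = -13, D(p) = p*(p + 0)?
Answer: -1/3848 ≈ -0.00025988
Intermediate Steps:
D(p) = p² (D(p) = p*p = p²)
T(F, O) = F² - O
1/T(25*0, E(-16)/(1/(-296))) = 1/((25*0)² - (-13)/(1/(-296))) = 1/(0² - (-13)/(-1/296)) = 1/(0 - (-13)*(-296)) = 1/(0 - 1*3848) = 1/(0 - 3848) = 1/(-3848) = -1/3848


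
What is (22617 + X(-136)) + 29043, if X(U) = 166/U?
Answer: 3512797/68 ≈ 51659.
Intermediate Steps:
(22617 + X(-136)) + 29043 = (22617 + 166/(-136)) + 29043 = (22617 + 166*(-1/136)) + 29043 = (22617 - 83/68) + 29043 = 1537873/68 + 29043 = 3512797/68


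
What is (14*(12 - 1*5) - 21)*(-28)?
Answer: -2156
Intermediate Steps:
(14*(12 - 1*5) - 21)*(-28) = (14*(12 - 5) - 21)*(-28) = (14*7 - 21)*(-28) = (98 - 21)*(-28) = 77*(-28) = -2156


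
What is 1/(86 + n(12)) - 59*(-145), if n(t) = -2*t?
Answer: 530411/62 ≈ 8555.0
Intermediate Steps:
1/(86 + n(12)) - 59*(-145) = 1/(86 - 2*12) - 59*(-145) = 1/(86 - 24) + 8555 = 1/62 + 8555 = 530411/62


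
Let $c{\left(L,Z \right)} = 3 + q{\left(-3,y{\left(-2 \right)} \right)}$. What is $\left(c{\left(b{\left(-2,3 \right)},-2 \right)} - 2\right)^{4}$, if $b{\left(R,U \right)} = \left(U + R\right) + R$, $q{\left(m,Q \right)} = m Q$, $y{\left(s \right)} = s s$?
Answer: $14641$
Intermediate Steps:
$y{\left(s \right)} = s^{2}$
$q{\left(m,Q \right)} = Q m$
$b{\left(R,U \right)} = U + 2 R$ ($b{\left(R,U \right)} = \left(R + U\right) + R = U + 2 R$)
$c{\left(L,Z \right)} = -9$ ($c{\left(L,Z \right)} = 3 + \left(-2\right)^{2} \left(-3\right) = 3 + 4 \left(-3\right) = 3 - 12 = -9$)
$\left(c{\left(b{\left(-2,3 \right)},-2 \right)} - 2\right)^{4} = \left(-9 - 2\right)^{4} = \left(-11\right)^{4} = 14641$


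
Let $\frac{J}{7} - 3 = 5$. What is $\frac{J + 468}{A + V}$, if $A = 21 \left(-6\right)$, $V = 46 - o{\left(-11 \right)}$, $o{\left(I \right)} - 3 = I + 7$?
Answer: $- \frac{524}{79} \approx -6.6329$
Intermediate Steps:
$o{\left(I \right)} = 10 + I$ ($o{\left(I \right)} = 3 + \left(I + 7\right) = 3 + \left(7 + I\right) = 10 + I$)
$J = 56$ ($J = 21 + 7 \cdot 5 = 21 + 35 = 56$)
$V = 47$ ($V = 46 - \left(10 - 11\right) = 46 - -1 = 46 + 1 = 47$)
$A = -126$
$\frac{J + 468}{A + V} = \frac{56 + 468}{-126 + 47} = \frac{524}{-79} = 524 \left(- \frac{1}{79}\right) = - \frac{524}{79}$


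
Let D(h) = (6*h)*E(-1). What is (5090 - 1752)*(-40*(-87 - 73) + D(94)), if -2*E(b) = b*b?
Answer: 20421884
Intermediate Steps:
E(b) = -b**2/2 (E(b) = -b*b/2 = -b**2/2)
D(h) = -3*h (D(h) = (6*h)*(-1/2*(-1)**2) = (6*h)*(-1/2*1) = (6*h)*(-1/2) = -3*h)
(5090 - 1752)*(-40*(-87 - 73) + D(94)) = (5090 - 1752)*(-40*(-87 - 73) - 3*94) = 3338*(-40*(-160) - 282) = 3338*(6400 - 282) = 3338*6118 = 20421884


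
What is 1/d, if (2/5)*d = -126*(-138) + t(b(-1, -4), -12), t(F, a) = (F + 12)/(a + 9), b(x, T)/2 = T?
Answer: 3/130400 ≈ 2.3006e-5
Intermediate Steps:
b(x, T) = 2*T
t(F, a) = (12 + F)/(9 + a)
d = 130400/3 (d = 5*(-126*(-138) + (12 + 2*(-4))/(9 - 12))/2 = 5*(17388 + (12 - 8)/(-3))/2 = 5*(17388 - 1/3*4)/2 = 5*(17388 - 4/3)/2 = (5/2)*(52160/3) = 130400/3 ≈ 43467.)
1/d = 1/(130400/3) = 3/130400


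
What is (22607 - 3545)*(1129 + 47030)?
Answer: 918006858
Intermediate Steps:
(22607 - 3545)*(1129 + 47030) = 19062*48159 = 918006858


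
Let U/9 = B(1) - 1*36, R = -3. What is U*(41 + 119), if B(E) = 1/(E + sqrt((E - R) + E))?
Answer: -52200 + 360*sqrt(5) ≈ -51395.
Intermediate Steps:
B(E) = 1/(E + sqrt(3 + 2*E)) (B(E) = 1/(E + sqrt((E - 1*(-3)) + E)) = 1/(E + sqrt((E + 3) + E)) = 1/(E + sqrt((3 + E) + E)) = 1/(E + sqrt(3 + 2*E)))
U = -324 + 9/(1 + sqrt(5)) (U = 9*(1/(1 + sqrt(3 + 2*1)) - 1*36) = 9*(1/(1 + sqrt(3 + 2)) - 36) = 9*(1/(1 + sqrt(5)) - 36) = 9*(-36 + 1/(1 + sqrt(5))) = -324 + 9/(1 + sqrt(5)) ≈ -321.22)
U*(41 + 119) = (-1305/4 + 9*sqrt(5)/4)*(41 + 119) = (-1305/4 + 9*sqrt(5)/4)*160 = -52200 + 360*sqrt(5)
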